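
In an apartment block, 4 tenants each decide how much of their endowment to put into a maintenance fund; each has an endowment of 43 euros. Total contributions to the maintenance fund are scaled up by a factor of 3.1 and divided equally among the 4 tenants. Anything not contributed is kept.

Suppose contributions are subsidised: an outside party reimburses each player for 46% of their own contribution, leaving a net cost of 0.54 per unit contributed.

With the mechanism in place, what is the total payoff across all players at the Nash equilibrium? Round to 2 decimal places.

612.32 euros

The effective private return per unit is now (3.1/4) / 0.54 = 1.4352 > 1, so every player's dominant strategy flips to full contribution.
At the Nash equilibrium everyone contributes 43. Group total payoff = 4 × (43 × 0.46 + 3.1 × 43) = 612.32.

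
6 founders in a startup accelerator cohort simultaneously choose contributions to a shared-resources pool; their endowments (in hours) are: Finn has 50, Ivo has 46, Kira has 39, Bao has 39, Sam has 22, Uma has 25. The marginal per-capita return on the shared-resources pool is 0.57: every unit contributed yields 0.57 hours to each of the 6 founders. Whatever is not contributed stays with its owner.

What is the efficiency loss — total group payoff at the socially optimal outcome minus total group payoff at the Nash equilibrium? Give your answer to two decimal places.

The private return per contributed unit is 0.57 < 1 for everyone, so the Nash equilibrium is zero contribution and the group total is Σ E_j = 50 + 46 + 39 + 39 + 22 + 25 = 221.
Each contributed unit returns 3.420 to the group, so the social optimum is full contribution by everyone: group total = 3.420 × 221 = 755.82.
Efficiency loss = (3.420 − 1) × 221 = 534.82.

534.82 hours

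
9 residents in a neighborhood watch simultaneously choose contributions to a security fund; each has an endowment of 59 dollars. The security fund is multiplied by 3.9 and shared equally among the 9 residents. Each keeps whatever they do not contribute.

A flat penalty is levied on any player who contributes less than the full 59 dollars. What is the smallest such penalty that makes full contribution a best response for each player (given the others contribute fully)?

Given the others contribute fully, the best deviation is to contribute 0 (any partial contribution still incurs the fine and gives up units whose private return 0.4333 is below 1).
Deviating from 59 to 0 saves 59 dollars but forfeits the deviator's share of the drop in the security fund: 3.9/9 × 59 = 25.57.
So the deviation gain is 59 − 25.57 = 33.43, and the fine must be at least 33.43 dollars to wipe it out.

33.43 dollars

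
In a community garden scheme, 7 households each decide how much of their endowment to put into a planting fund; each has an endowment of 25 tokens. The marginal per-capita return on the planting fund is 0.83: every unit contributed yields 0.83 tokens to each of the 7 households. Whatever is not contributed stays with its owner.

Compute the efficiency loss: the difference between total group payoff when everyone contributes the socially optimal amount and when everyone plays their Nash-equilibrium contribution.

841.75 tokens

The private return per contributed unit is 0.83 < 1, so contributing 0 is dominant for every player. At the Nash equilibrium everyone keeps their 25, and the group total is 7 × 25 = 175.
Each contributed unit returns 5.810 to the group as a whole (0.83 to each of 7 players), which exceeds 1, so the social optimum is full contribution: group total = 5.810 × 175 = 1016.75.
Efficiency loss = 1016.75 − 175 = 841.75.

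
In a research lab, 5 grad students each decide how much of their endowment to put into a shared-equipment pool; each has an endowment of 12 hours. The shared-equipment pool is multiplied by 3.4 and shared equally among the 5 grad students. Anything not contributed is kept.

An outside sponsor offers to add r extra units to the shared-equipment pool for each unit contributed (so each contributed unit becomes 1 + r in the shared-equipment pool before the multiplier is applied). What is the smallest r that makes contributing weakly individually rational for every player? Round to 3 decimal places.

With matching at rate r, one contributed unit becomes (1 + r) in the shared-equipment pool and returns 3.4 × (1 + r) / 5 to the contributor.
Setting this equal to 1: 1 + r = 5/3.4 = 1.4706.
So the minimum matching rate is r = 1.4706 − 1 = 0.471.

0.471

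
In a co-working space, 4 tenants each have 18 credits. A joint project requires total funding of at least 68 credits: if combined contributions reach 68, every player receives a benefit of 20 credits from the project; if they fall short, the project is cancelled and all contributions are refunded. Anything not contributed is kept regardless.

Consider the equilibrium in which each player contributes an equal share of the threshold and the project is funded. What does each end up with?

Equal share of the threshold: 68/4 = 17.
At this profile no one gains by cutting their contribution: any cut drops the total below 68, the project is cancelled, contributions are refunded, and the deviator ends with 18, which is less than 18 − 17 + 20 = 21. Contributing more than 17 just wastes the excess. So contributing exactly 17 is a best response.
Each player's payoff: 18 − 17 + 20 = 21.

21 credits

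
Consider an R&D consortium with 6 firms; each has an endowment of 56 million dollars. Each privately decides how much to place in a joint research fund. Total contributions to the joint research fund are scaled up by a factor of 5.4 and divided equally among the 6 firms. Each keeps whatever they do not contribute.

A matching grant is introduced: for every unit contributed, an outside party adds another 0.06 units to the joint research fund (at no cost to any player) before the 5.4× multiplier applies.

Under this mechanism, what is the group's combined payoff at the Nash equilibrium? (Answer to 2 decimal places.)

336.00 million dollars

With the mechanism, a contributed unit returns 5.4 × 1.06 / 6 = 0.9540 per unit of net cost — still below 1 — so contributing 0 remains dominant for every player.
At the Nash equilibrium no one contributes; group total payoff = 6 × 56 = 336.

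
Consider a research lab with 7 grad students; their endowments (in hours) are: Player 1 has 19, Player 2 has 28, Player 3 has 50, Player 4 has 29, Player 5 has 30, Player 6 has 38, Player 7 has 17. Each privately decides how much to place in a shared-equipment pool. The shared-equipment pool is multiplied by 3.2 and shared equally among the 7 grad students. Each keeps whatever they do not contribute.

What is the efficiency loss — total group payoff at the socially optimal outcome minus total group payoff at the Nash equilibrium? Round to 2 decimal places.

The private return per contributed unit is 3.2/7 = 0.4571 < 1 for every player regardless of endowment, so the Nash equilibrium is zero contribution and the group total is Σ E_j = 19 + 28 + 50 + 29 + 30 + 38 + 17 = 211.
Each contributed unit returns 3.200 to the group, so the social optimum is full contribution by everyone: group total = 3.200 × 211 = 675.20.
Efficiency loss = (3.200 − 1) × 211 = 464.20.

464.20 hours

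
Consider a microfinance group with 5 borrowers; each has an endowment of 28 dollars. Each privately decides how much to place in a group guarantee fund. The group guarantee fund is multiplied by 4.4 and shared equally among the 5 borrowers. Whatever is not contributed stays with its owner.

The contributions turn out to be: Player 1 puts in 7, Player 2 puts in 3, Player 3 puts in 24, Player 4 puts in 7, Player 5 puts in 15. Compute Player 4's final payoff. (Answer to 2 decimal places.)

70.28 dollars

Total contributed: 7 + 3 + 24 + 7 + 15 = 56.
Each receives 4.4 × 56 / 5 = 49.28 from the group guarantee fund.
Player 4 keeps 28 − 7 = 21, so Player 4's payoff is 21 + 49.28 = 70.28.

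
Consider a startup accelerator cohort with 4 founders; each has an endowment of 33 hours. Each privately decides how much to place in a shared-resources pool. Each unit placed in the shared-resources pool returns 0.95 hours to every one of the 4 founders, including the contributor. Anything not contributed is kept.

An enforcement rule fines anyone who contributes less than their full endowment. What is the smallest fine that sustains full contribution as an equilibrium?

1.65 hours

Given the others contribute fully, the best deviation is to contribute 0 (any partial contribution still incurs the fine and gives up units whose private return 0.95 is below 1).
Deviating from 33 to 0 saves 33 hours but forfeits the deviator's share of the drop in the shared-resources pool: 0.95 × 33 = 31.35.
So the deviation gain is 33 − 31.35 = 1.65, and the fine must be at least 1.65 hours to wipe it out.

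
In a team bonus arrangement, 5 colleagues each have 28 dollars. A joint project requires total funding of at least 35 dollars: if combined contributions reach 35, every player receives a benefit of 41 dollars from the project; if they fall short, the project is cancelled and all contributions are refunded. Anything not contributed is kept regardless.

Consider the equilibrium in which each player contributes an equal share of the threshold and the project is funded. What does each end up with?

62 dollars

Equal share of the threshold: 35/5 = 7.
At this profile no one gains by cutting their contribution: any cut drops the total below 35, the project is cancelled, contributions are refunded, and the deviator ends with 28, which is less than 28 − 7 + 41 = 62. Contributing more than 7 just wastes the excess. So contributing exactly 7 is a best response.
Each player's payoff: 28 − 7 + 41 = 62.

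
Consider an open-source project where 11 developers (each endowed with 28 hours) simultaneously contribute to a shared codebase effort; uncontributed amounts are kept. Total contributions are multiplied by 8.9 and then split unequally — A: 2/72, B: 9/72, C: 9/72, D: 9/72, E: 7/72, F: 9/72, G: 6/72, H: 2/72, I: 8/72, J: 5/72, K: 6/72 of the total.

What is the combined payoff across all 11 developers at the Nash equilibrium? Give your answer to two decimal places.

1192.80 hours

Each unit j contributes comes back to j as 8.9 × (j's share), so j prefers to contribute only if that share exceeds 1/8.9 = 0.1124; otherwise keeping the unit dominates.
B, C, D and F clear that bar, contributing 28 each; the remaining 7 contribute 0. Total contributed: 112.
The shared codebase effort pays out 8.9 × 112 = 996.80 in total (split across the unequal shares, but the aggregate is all that matters for the group sum).
The 7 free-riders keep 28 each, adding 196. Group total = 196 + 996.80 = 1192.80.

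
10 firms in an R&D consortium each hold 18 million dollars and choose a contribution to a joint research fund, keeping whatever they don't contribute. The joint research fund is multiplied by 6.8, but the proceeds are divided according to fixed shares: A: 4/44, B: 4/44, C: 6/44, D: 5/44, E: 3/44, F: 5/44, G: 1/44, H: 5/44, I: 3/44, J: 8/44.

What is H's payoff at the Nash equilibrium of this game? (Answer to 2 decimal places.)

Player j's private return per contributed unit is 6.8 × (j's share). Contributing is weakly dominant for j when that share is at least 1/6.8 = 0.1471, and contributing 0 is dominant otherwise.
J alone (share 8/44) is above the threshold, contributing 18; the remaining 9 contribute 0. Total contributed: 18.
H keeps 18 and receives 6.8 × 18 × 5/44 = 13.91 from the joint research fund, for a payoff of 31.91.

31.91 million dollars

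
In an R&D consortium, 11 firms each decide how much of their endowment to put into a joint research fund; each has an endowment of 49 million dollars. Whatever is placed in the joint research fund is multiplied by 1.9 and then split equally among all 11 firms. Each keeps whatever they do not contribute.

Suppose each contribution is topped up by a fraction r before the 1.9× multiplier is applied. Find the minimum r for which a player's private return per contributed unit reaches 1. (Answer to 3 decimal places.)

With matching at rate r, one contributed unit becomes (1 + r) in the joint research fund and returns 1.9 × (1 + r) / 11 to the contributor.
Setting this equal to 1: 1 + r = 11/1.9 = 5.7895.
So the minimum matching rate is r = 5.7895 − 1 = 4.789.

4.789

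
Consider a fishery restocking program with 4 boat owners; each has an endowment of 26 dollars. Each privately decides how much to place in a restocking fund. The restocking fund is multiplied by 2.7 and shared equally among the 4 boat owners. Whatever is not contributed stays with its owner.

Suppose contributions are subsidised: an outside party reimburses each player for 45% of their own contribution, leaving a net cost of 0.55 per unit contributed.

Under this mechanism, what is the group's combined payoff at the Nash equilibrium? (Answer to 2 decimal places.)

327.60 dollars

With the mechanism, a contributed unit returns (2.7/4) / 0.55 = 1.2273 per unit of net cost to the contributor — now above 1 — so contributing fully is weakly dominant for every player.
So the Nash equilibrium is full contribution by all 4; the group earns 4 × (26 × 0.45 + 2.7 × 26) = 327.60.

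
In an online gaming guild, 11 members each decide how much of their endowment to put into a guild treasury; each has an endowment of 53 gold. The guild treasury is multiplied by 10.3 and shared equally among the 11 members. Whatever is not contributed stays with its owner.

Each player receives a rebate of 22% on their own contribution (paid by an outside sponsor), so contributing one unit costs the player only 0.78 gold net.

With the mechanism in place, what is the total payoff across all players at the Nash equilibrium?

6133.16 gold

Under the mechanism each unit contributed yields (10.3/11) / 0.78 = 1.2005 back to its contributor per unit of net cost, which exceeds 1, making full contribution the dominant choice for everyone.
So the Nash equilibrium is full contribution by all 11; the group earns 11 × (53 × 0.22 + 10.3 × 53) = 6133.16.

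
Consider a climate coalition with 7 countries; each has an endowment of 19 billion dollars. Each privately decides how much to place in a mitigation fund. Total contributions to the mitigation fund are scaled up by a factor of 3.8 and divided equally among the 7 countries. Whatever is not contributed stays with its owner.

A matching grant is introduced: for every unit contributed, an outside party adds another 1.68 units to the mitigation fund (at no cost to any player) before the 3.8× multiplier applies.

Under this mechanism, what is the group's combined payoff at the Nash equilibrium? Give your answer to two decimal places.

1354.47 billion dollars

Under the mechanism each unit contributed yields 3.8 × 2.68 / 7 = 1.4549 back to its contributor per unit of net cost, which exceeds 1, making full contribution the dominant choice for everyone.
So the Nash equilibrium is full contribution by all 7; the group earns 3.8 × 2.68 × 133 = 1354.47.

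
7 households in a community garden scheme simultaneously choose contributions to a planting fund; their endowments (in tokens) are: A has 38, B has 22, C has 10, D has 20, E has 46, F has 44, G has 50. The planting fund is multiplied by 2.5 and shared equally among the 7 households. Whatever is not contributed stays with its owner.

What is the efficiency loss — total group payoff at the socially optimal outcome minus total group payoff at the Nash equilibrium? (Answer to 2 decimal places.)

The private return per contributed unit is 2.5/7 = 0.3571 < 1 for every player regardless of endowment, so the Nash equilibrium is zero contribution and the group total is Σ E_j = 38 + 22 + 10 + 20 + 46 + 44 + 50 = 230.
Each contributed unit returns 2.500 to the group, so the social optimum is full contribution by everyone: group total = 2.500 × 230 = 575.00.
Efficiency loss = (2.500 − 1) × 230 = 345.00.

345.00 tokens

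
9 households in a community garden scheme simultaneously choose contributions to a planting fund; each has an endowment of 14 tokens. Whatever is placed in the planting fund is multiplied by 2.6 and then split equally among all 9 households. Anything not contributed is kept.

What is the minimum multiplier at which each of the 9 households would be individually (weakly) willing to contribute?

9

A contributed unit returns (multiplier)/9 to its contributor.
This reaches 1 exactly when the multiplier is 9.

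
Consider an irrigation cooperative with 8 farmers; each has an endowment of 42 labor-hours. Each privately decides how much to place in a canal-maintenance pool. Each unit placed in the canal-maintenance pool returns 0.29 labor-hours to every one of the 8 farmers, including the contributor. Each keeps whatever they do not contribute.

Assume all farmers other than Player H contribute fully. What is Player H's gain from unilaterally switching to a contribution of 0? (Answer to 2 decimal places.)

Switching from a contribution of 42 to 0 lets Player H keep an extra 42 labor-hours, but lowers the canal-maintenance pool by 42, which costs Player H their own share of that drop: 0.29 × 42 = 12.18.
Net gain = 42 − 12.18 = 29.82. The private return per contributed unit (0.29) is below 1, so free-riding is indeed the best response regardless of what the others do.

29.82 labor-hours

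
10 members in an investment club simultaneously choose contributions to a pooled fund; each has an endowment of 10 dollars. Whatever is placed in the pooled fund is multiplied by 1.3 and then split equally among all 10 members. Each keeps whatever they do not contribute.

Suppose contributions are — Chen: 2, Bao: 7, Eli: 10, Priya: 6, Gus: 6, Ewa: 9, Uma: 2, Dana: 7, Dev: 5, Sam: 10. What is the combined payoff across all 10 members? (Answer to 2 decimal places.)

119.20 dollars

Total contributed: 2 + 7 + 10 + 6 + 6 + 9 + 2 + 7 + 5 + 10 = 64; total kept: 10 × 10 − 64 = 36.
The pooled fund pays out 1.3 × 64 = 83.20 in aggregate.
Group total = 36 + 83.20 = 119.20.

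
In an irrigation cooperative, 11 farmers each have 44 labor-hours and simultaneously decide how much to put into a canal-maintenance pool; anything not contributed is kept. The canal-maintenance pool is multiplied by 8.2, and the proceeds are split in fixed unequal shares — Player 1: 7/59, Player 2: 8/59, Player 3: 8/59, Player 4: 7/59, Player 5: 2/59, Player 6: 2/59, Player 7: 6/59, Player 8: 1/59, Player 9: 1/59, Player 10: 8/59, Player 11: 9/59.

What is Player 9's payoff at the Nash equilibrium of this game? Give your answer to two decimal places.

A player with share s gets back 8.2·s per unit contributed, so full contribution is dominant for anyone with s > 1/8.2 = 0.1220 and zero contribution is dominant for anyone below.
Player 2, Player 3, Player 10 and Player 11 are above the threshold, contributing 44 each; the remaining 7 contribute 0. Total contributed: 176.
Player 9 keeps 44 and receives 8.2 × 176 × 1/59 = 24.46 from the canal-maintenance pool, for a payoff of 68.46.

68.46 labor-hours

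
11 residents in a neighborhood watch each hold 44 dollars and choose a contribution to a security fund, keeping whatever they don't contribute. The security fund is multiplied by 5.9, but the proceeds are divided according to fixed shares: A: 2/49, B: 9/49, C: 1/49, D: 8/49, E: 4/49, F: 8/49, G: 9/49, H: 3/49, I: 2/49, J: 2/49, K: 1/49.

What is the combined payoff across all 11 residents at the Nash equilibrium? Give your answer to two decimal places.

915.20 dollars

Player j's private return per contributed unit is 5.9 × (j's share). Contributing is weakly dominant for j when that share is at least 1/5.9 = 0.1695, and contributing 0 is dominant otherwise.
B and G are above the threshold, contributing 44 each; the remaining 9 contribute 0. Total contributed: 88.
The security fund pays out 5.9 × 88 = 519.20 in total (split across the unequal shares, but the aggregate is all that matters for the group sum).
The 9 free-riders keep 44 each, adding 396. Group total = 396 + 519.20 = 915.20.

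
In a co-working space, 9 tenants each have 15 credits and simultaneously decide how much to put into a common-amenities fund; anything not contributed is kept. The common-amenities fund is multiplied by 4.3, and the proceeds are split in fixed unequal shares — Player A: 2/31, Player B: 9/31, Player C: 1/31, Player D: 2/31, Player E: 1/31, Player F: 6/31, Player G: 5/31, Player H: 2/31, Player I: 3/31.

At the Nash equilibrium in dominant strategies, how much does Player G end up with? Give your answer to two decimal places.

Each unit j contributes comes back to j as 4.3 × (j's share), so j prefers to contribute only if that share exceeds 1/4.3 = 0.2326; otherwise keeping the unit dominates.
Player B alone (share 9/31) is above the threshold, contributing 15; the remaining 8 contribute 0. Total contributed: 15.
Player G keeps 15 and receives 4.3 × 15 × 5/31 = 10.40 from the common-amenities fund, for a payoff of 25.40.

25.40 credits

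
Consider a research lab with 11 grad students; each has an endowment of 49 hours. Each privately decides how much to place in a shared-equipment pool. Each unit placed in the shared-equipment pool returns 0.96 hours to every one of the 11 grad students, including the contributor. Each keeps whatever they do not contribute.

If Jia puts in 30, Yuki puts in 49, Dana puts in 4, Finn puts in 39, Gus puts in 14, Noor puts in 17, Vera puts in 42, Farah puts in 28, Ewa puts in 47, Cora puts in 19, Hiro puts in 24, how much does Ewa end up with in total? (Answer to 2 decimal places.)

302.48 hours

Total contributed: 30 + 49 + 4 + 39 + 14 + 17 + 42 + 28 + 47 + 19 + 24 = 313.
Each receives 0.96 × 313 = 300.48 from the shared-equipment pool.
Ewa keeps 49 − 47 = 2, so Ewa's payoff is 2 + 300.48 = 302.48.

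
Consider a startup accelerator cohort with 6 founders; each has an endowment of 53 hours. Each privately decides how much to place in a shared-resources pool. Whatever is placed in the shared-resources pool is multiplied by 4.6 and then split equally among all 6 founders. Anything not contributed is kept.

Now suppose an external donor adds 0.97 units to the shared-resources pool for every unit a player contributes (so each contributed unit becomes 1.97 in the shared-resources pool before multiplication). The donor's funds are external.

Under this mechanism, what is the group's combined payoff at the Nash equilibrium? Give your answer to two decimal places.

Under the mechanism each unit contributed yields 4.6 × 1.97 / 6 = 1.5103 back to its contributor per unit of net cost, which exceeds 1, making full contribution the dominant choice for everyone.
So the Nash equilibrium is full contribution by all 6; the group earns 4.6 × 1.97 × 318 = 2881.72.

2881.72 hours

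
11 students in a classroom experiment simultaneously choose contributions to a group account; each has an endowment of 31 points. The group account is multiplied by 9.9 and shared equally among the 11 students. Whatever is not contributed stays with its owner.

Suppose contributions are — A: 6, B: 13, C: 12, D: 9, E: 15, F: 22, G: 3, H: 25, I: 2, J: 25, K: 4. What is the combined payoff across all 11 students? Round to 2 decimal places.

1551.40 points

Total contributed: 6 + 13 + 12 + 9 + 15 + 22 + 3 + 25 + 2 + 25 + 4 = 136; total kept: 11 × 31 − 136 = 205.
The group account pays out 9.9 × 136 = 1346.40 in aggregate.
Group total = 205 + 1346.40 = 1551.40.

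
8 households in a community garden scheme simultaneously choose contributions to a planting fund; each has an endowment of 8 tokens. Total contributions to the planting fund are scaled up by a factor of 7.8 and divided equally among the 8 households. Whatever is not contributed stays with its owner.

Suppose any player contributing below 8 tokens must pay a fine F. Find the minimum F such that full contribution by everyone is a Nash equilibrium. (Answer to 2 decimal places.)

0.20 tokens

Given the others contribute fully, the best deviation is to contribute 0 (any partial contribution still incurs the fine and gives up units whose private return 0.9750 is below 1).
Deviating from 8 to 0 saves 8 tokens but forfeits the deviator's share of the drop in the planting fund: 7.8/8 × 8 = 7.80.
So the deviation gain is 8 − 7.80 = 0.20, and the fine must be at least 0.20 tokens to wipe it out.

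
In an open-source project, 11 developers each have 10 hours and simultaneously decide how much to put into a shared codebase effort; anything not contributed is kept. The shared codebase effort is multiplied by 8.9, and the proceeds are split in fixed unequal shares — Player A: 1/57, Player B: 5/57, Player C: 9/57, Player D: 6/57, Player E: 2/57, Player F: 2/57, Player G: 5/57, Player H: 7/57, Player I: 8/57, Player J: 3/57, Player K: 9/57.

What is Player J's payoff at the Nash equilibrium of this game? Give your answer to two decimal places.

A player with share s gets back 8.9·s per unit contributed, so full contribution is dominant for anyone with s > 1/8.9 = 0.1124 and zero contribution is dominant for anyone below.
The shares above 0.1124 belong to Player C, Player H, Player I and Player K, contributing 10 each; the remaining 7 contribute 0. Total contributed: 40.
Player J keeps 10 and receives 8.9 × 40 × 3/57 = 18.74 from the shared codebase effort, for a payoff of 28.74.

28.74 hours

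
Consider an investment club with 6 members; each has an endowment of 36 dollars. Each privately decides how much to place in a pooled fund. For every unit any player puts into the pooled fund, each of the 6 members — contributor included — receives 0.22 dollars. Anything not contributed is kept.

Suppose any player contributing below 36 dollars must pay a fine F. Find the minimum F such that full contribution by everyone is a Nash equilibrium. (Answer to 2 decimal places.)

28.08 dollars

Given the others contribute fully, the best deviation is to contribute 0 (any partial contribution still incurs the fine and gives up units whose private return 0.22 is below 1).
Deviating from 36 to 0 saves 36 dollars but forfeits the deviator's share of the drop in the pooled fund: 0.22 × 36 = 7.92.
So the deviation gain is 36 − 7.92 = 28.08, and the fine must be at least 28.08 dollars to wipe it out.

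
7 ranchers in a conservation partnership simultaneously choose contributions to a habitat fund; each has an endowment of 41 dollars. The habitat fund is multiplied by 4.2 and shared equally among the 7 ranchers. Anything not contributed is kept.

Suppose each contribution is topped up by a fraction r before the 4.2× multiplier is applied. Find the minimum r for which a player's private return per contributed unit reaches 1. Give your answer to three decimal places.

0.667

With matching at rate r, one contributed unit becomes (1 + r) in the habitat fund and returns 4.2 × (1 + r) / 7 to the contributor.
Setting this equal to 1: 1 + r = 7/4.2 = 1.6667.
So the minimum matching rate is r = 1.6667 − 1 = 0.667.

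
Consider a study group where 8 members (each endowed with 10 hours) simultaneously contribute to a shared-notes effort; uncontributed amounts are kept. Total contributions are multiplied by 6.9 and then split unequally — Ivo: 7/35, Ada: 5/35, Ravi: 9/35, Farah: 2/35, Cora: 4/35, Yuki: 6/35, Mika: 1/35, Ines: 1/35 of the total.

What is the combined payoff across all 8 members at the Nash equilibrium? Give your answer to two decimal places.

A player with share s gets back 6.9·s per unit contributed, so full contribution is dominant for anyone with s > 1/6.9 = 0.1449 and zero contribution is dominant for anyone below.
Ivo, Ravi and Yuki are above the threshold, contributing 10 each; the remaining 5 contribute 0. Total contributed: 30.
The shared-notes effort pays out 6.9 × 30 = 207.00 in total (split across the unequal shares, but the aggregate is all that matters for the group sum).
The 5 free-riders keep 10 each, adding 50. Group total = 50 + 207.00 = 257.00.

257.00 hours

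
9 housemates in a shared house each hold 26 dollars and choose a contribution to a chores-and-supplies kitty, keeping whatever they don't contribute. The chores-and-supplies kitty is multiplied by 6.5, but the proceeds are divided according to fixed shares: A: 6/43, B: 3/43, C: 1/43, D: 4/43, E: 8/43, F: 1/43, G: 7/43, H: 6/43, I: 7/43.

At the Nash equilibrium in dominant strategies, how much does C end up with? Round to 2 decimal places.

37.79 dollars

For player j, contributing a unit is worthwhile iff 6.5 × (j's share) ≥ 1, i.e. iff j's share is at least 0.1538.
E, G and I are above the threshold, contributing 26 each; the remaining 6 contribute 0. Total contributed: 78.
C keeps 26 and receives 6.5 × 78 × 1/43 = 11.79 from the chores-and-supplies kitty, for a payoff of 37.79.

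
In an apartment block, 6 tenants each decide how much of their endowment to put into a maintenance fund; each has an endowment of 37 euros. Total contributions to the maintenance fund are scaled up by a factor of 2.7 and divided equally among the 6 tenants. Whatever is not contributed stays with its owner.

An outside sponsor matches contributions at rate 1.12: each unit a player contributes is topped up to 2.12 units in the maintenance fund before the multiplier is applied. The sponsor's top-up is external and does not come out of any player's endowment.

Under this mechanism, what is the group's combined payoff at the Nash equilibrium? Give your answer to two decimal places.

222.00 euros

With the mechanism, a contributed unit returns 2.7 × 2.12 / 6 = 0.9540 per unit of net cost — still below 1 — so contributing 0 remains dominant for every player.
Everyone keeps their endowment and the group total is 6 × 37 = 222.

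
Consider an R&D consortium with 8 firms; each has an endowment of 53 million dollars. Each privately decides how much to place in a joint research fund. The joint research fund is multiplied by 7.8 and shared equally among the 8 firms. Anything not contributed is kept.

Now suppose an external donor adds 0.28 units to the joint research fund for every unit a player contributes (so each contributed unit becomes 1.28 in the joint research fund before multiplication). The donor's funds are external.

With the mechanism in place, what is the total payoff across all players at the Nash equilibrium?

4233.22 million dollars

Under the mechanism each unit contributed yields 7.8 × 1.28 / 8 = 1.2480 back to its contributor per unit of net cost, which exceeds 1, making full contribution the dominant choice for everyone.
So the Nash equilibrium is full contribution by all 8; the group earns 7.8 × 1.28 × 424 = 4233.22.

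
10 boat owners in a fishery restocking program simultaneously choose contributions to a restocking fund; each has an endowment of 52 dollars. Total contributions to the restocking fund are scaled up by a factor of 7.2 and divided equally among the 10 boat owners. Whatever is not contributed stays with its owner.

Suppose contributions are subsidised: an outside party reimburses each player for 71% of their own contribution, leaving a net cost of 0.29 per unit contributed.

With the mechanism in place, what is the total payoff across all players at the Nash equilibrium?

4113.20 dollars

With the mechanism, a contributed unit returns (7.2/10) / 0.29 = 2.4828 per unit of net cost to the contributor — now above 1 — so contributing fully is weakly dominant for every player.
So the Nash equilibrium is full contribution by all 10; the group earns 10 × (52 × 0.71 + 7.2 × 52) = 4113.20.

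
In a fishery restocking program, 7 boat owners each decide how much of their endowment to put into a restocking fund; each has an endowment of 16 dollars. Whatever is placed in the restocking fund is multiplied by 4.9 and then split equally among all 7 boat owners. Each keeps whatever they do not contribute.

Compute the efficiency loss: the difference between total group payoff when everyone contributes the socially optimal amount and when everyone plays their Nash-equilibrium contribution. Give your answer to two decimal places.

436.80 dollars

Each contributed unit returns 4.9/7 = 0.7000 to its contributor — below 1 — so contributing 0 is dominant for every player. At the Nash equilibrium everyone keeps their 16, and the group total is 7 × 16 = 112.
Each contributed unit returns 4.900 to the group as a whole (0.7000 to each of 7 players), which exceeds 1, so the social optimum is full contribution: group total = 4.900 × 112 = 548.80.
Efficiency loss = 548.80 − 112 = 436.80.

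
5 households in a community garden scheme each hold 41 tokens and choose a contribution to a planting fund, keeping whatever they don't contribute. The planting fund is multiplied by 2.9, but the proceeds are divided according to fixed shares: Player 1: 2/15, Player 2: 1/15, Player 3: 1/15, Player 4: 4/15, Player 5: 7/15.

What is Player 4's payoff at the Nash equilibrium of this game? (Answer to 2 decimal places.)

Player j's private return per contributed unit is 2.9 × (j's share). Contributing is weakly dominant for j when that share is at least 1/2.9 = 0.3448, and contributing 0 is dominant otherwise.
The only share above 0.3448 is Player 5's 7/15, contributing 41; the remaining 4 contribute 0. Total contributed: 41.
Player 4 keeps 41 and receives 2.9 × 41 × 4/15 = 31.71 from the planting fund, for a payoff of 72.71.

72.71 tokens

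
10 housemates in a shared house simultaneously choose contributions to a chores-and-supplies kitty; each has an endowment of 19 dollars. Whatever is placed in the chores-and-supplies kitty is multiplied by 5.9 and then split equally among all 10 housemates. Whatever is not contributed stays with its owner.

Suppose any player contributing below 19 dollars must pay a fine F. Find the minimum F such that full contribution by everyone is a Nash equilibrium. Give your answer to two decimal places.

Given the others contribute fully, the best deviation is to contribute 0 (any partial contribution still incurs the fine and gives up units whose private return 0.5900 is below 1).
Deviating from 19 to 0 saves 19 dollars but forfeits the deviator's share of the drop in the chores-and-supplies kitty: 5.9/10 × 19 = 11.21.
So the deviation gain is 19 − 11.21 = 7.79, and the fine must be at least 7.79 dollars to wipe it out.

7.79 dollars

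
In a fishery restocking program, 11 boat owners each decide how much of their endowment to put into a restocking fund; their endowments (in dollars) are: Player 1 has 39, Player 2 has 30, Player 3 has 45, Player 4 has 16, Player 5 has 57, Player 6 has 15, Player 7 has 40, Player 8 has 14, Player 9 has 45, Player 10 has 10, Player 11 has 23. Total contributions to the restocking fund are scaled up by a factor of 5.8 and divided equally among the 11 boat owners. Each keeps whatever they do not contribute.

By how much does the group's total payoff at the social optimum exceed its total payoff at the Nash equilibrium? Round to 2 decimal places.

1603.20 dollars

The private return per contributed unit is 5.8/11 = 0.5273 < 1 for every player regardless of endowment, so the Nash equilibrium is zero contribution and the group total is Σ E_j = 39 + 30 + 45 + 16 + 57 + 15 + 40 + 14 + 45 + 10 + 23 = 334.
Each contributed unit returns 5.800 to the group, so the social optimum is full contribution by everyone: group total = 5.800 × 334 = 1937.20.
Efficiency loss = (5.800 − 1) × 334 = 1603.20.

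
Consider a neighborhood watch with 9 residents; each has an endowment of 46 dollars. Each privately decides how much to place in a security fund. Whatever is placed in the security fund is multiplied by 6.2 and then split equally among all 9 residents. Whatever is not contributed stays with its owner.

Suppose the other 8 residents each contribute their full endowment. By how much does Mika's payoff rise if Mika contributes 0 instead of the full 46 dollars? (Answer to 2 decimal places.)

14.31 dollars

Switching from a contribution of 46 to 0 lets Mika keep an extra 46 dollars, but lowers the security fund by 46, which costs Mika their own share of that drop: 6.2/9 × 46 = 31.69.
Net gain = 46 − 31.69 = 14.31. The private return per contributed unit (0.6889) is below 1, so free-riding is indeed the best response regardless of what the others do.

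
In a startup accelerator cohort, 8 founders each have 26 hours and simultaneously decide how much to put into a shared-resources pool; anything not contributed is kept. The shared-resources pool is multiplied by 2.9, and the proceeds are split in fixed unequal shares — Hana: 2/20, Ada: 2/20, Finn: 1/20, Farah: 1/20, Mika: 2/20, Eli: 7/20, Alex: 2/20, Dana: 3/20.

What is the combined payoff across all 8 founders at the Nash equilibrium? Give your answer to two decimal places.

A player with share s gets back 2.9·s per unit contributed, so full contribution is dominant for anyone with s > 1/2.9 = 0.3448 and zero contribution is dominant for anyone below.
The only share above 0.3448 is Eli's 7/20, contributing 26; the remaining 7 contribute 0. Total contributed: 26.
The shared-resources pool pays out 2.9 × 26 = 75.40 in total (split across the unequal shares, but the aggregate is all that matters for the group sum).
The 7 free-riders keep 26 each, adding 182. Group total = 182 + 75.40 = 257.40.

257.40 hours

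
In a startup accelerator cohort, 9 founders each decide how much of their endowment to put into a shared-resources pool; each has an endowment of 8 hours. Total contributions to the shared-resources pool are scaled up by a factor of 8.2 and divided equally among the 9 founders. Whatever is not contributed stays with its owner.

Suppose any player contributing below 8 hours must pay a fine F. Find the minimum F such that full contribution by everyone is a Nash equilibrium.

0.71 hours

Given the others contribute fully, the best deviation is to contribute 0 (any partial contribution still incurs the fine and gives up units whose private return 0.9111 is below 1).
Deviating from 8 to 0 saves 8 hours but forfeits the deviator's share of the drop in the shared-resources pool: 8.2/9 × 8 = 7.29.
So the deviation gain is 8 − 7.29 = 0.71, and the fine must be at least 0.71 hours to wipe it out.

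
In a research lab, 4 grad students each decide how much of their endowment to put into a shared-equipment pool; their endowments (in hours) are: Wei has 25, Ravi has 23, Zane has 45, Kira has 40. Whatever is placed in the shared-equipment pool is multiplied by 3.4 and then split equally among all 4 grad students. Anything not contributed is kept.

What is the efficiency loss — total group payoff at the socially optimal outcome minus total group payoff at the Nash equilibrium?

The private return per contributed unit is 3.4/4 = 0.8500 < 1 for every player regardless of endowment, so the Nash equilibrium is zero contribution and the group total is Σ E_j = 25 + 23 + 45 + 40 = 133.
Each contributed unit returns 3.400 to the group, so the social optimum is full contribution by everyone: group total = 3.400 × 133 = 452.20.
Efficiency loss = (3.400 − 1) × 133 = 319.20.

319.20 hours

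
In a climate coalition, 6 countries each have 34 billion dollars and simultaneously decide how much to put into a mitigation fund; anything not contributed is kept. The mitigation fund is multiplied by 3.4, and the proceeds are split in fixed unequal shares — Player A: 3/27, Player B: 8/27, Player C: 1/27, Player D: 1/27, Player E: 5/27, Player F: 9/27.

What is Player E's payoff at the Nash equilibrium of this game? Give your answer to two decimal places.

Player j's private return per contributed unit is 3.4 × (j's share). Contributing is weakly dominant for j when that share is at least 1/3.4 = 0.2941, and contributing 0 is dominant otherwise.
The shares above 0.2941 belong to Player B and Player F, contributing 34 each; the remaining 4 contribute 0. Total contributed: 68.
Player E keeps 34 and receives 3.4 × 68 × 5/27 = 42.81 from the mitigation fund, for a payoff of 76.81.

76.81 billion dollars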